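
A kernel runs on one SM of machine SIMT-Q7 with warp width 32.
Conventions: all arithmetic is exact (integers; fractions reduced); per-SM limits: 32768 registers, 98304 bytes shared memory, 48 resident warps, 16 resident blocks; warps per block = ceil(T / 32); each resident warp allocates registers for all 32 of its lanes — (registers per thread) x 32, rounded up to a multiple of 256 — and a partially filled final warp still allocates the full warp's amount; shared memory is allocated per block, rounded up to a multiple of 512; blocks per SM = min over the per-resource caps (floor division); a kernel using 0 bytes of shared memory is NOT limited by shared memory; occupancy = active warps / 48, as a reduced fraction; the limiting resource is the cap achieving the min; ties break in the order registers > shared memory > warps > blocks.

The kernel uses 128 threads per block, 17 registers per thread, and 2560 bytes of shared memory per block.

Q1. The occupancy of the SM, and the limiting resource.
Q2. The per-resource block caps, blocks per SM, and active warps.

Answer: occupancy 5/6, limited by registers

registers: 10 blocks
shared memory: 38 blocks
warps: 12 blocks
blocks: 16 blocks

Answer: 10 blocks, 40 active warps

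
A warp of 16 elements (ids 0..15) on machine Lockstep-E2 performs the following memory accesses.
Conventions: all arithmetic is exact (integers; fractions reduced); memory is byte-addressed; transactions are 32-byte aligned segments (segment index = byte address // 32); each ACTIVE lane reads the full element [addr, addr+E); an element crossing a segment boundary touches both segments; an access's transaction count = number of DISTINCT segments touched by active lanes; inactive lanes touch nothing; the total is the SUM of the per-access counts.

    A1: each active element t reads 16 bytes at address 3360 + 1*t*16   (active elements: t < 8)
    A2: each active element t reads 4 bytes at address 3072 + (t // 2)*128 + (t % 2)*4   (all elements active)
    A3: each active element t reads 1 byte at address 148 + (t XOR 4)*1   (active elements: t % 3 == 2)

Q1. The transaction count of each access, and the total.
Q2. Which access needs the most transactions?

A1: 4 transactions
A2: 8 transactions
A3: 2 transactions

Answer: 4,8,2; total 14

Answer: A2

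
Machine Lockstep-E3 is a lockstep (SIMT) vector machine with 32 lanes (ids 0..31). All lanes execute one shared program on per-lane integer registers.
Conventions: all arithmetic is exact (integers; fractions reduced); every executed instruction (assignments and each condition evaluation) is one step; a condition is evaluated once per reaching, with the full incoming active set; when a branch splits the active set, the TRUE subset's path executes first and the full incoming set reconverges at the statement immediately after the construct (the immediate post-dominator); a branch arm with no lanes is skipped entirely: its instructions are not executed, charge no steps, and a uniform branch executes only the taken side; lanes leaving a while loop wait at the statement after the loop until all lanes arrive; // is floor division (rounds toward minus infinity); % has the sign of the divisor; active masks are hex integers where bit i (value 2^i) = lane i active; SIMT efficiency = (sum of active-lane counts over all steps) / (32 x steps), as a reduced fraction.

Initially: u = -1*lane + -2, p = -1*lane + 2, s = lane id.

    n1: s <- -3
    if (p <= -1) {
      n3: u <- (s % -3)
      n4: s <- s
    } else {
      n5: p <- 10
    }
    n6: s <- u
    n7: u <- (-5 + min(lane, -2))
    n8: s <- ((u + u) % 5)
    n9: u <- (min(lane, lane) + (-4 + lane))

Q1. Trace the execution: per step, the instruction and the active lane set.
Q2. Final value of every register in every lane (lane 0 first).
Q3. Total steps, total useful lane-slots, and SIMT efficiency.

step 0: s <- -3                      0xffffffff
step 1: eval (p <= -1)               0xffffffff
step 2: u <- (s % -3)                0xfffffff8
step 3: s <- s                       0xfffffff8
step 4: p <- 10                      0x00000007
step 5: s <- u                       0xffffffff
step 6: u <- (-5 + min(lane, -2))    0xffffffff
step 7: s <- ((u + u) % 5)           0xffffffff
step 8: u <- (min(lane, lane) + (-4 + lane)) 0xffffffff

Answer: 9 steps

u: -4,-2,0,2,4,6,8,10,12,14,16,18,20,22,24,26,28,30,32,34,36,38,40,42,44,46,48,50,52,54,56,58
p: 10,10,10,-1,-2,-3,-4,-5,-6,-7,-8,-9,-10,-11,-12,-13,-14,-15,-16,-17,-18,-19,-20,-21,-22,-23,-24,-25,-26,-27,-28,-29
s: 1,1,1,1,1,1,1,1,1,1,1,1,1,1,1,1,1,1,1,1,1,1,1,1,1,1,1,1,1,1,1,1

steps = 9; useful = 253; efficiency = 253/288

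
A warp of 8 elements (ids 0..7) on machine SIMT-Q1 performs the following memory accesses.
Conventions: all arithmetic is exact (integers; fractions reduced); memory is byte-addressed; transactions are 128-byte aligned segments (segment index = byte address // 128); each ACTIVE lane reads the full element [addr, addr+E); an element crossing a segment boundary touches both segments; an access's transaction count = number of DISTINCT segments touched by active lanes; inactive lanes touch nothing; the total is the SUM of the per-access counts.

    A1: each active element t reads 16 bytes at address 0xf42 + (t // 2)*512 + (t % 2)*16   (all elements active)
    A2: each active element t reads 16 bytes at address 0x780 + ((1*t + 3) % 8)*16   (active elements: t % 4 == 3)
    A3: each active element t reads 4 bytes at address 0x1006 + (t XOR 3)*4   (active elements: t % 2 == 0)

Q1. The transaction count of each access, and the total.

A1: 4 transactions
A2: 1 transaction
A3: 1 transaction

Answer: 4,1,1; total 6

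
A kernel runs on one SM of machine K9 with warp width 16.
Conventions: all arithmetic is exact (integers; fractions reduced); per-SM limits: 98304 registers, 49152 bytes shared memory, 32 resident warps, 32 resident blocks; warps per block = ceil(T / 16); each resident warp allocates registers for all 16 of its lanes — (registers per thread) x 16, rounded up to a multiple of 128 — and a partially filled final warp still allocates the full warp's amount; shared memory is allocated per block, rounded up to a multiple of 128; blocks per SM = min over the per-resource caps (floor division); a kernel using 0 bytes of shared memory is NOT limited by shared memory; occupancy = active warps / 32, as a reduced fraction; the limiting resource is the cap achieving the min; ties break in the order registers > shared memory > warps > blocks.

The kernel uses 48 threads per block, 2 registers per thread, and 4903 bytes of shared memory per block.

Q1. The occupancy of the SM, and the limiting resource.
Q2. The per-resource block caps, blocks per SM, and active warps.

Answer: occupancy 27/32, limited by shared memory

registers: 256 blocks
shared memory: 9 blocks
warps: 10 blocks
blocks: 32 blocks

Answer: 9 blocks, 27 active warps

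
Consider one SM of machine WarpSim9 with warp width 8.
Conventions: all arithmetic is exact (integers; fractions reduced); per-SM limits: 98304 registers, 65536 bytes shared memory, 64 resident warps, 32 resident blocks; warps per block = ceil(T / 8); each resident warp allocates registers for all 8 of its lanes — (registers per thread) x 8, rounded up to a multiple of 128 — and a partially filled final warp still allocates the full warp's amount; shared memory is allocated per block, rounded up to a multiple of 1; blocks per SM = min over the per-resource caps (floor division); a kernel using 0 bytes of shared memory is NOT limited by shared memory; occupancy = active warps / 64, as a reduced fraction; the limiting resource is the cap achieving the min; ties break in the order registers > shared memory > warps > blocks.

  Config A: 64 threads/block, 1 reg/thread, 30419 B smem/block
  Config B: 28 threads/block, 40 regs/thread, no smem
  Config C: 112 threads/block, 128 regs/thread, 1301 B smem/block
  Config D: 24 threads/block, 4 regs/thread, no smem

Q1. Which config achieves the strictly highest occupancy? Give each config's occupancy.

occupancies: A 1/4, B 1, C 7/8, D 63/64

Answer: B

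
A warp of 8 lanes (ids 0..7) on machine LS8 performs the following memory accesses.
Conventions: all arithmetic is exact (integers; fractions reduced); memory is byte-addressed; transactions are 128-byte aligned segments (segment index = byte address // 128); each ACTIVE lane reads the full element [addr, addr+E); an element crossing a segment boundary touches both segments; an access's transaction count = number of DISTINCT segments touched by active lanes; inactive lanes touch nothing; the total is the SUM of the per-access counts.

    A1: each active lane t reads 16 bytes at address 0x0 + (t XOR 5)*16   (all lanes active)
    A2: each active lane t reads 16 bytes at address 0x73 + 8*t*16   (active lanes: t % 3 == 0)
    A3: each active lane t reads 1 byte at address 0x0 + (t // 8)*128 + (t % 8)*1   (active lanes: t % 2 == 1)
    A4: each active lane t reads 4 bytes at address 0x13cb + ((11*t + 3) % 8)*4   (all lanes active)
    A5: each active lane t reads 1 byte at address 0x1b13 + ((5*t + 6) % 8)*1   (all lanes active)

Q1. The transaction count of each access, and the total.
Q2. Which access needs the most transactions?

A1: 1 transaction
A2: 6 transactions
A3: 1 transaction
A4: 1 transaction
A5: 1 transaction

Answer: 1,6,1,1,1; total 10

Answer: A2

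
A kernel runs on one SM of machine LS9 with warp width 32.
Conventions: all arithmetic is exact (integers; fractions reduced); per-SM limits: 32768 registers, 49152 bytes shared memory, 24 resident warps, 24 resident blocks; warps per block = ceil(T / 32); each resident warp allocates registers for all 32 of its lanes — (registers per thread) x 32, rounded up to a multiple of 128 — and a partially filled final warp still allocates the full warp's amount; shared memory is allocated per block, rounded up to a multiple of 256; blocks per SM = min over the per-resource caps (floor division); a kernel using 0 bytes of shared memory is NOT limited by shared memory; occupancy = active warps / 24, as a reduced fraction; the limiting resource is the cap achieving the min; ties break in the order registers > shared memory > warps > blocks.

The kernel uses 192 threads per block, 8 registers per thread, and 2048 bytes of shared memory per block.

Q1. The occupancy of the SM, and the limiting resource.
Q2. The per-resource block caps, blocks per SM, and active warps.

Answer: occupancy 1, limited by warps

registers: 21 blocks
shared memory: 24 blocks
warps: 4 blocks
blocks: 24 blocks

Answer: 4 blocks, 24 active warps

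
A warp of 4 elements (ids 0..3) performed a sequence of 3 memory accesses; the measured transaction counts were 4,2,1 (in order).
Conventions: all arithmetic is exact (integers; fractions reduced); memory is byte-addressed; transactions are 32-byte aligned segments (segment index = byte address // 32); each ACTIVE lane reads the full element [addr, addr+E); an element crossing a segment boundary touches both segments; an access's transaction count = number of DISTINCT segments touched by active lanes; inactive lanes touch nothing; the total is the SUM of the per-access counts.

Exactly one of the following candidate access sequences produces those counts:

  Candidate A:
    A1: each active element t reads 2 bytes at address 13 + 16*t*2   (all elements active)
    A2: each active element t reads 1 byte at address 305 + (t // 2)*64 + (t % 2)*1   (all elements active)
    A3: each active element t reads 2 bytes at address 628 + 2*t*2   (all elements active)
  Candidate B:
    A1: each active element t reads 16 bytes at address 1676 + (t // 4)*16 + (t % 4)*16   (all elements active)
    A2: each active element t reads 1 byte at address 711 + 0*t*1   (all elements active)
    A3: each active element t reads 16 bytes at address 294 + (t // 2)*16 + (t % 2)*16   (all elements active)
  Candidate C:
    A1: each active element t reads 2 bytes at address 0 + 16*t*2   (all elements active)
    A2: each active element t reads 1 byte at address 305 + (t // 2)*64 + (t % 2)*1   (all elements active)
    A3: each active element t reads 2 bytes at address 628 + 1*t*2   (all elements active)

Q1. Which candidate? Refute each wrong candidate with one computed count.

A: A3 gives 2 transactions, not 1
B: A1 gives 3 transactions, not 4
C: all counts match (4,2,1)

Answer: C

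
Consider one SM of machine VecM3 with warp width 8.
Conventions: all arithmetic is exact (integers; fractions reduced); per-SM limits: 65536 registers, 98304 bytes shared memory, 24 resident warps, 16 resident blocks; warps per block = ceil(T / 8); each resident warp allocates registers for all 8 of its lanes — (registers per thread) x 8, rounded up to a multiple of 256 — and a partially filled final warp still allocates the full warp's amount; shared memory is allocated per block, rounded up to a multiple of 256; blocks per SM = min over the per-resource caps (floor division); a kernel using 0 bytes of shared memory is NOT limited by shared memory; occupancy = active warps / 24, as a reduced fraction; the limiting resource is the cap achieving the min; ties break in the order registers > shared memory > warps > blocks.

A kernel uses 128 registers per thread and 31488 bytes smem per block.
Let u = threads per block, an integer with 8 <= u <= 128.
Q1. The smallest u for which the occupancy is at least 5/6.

Answer: u = 49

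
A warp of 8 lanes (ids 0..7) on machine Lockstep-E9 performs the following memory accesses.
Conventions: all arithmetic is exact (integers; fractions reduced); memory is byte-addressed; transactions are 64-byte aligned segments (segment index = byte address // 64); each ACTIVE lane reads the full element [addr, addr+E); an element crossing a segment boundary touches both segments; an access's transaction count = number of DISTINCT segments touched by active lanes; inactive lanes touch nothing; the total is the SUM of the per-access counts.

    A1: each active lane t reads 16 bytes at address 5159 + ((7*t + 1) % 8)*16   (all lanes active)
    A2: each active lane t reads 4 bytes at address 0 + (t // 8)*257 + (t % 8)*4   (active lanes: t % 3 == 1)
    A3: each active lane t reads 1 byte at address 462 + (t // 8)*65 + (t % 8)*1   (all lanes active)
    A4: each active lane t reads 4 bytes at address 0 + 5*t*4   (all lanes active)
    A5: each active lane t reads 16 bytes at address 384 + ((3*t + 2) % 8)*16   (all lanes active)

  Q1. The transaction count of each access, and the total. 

A1: 3 transactions
A2: 1 transaction
A3: 1 transaction
A4: 3 transactions
A5: 2 transactions

Answer: 3,1,1,3,2; total 10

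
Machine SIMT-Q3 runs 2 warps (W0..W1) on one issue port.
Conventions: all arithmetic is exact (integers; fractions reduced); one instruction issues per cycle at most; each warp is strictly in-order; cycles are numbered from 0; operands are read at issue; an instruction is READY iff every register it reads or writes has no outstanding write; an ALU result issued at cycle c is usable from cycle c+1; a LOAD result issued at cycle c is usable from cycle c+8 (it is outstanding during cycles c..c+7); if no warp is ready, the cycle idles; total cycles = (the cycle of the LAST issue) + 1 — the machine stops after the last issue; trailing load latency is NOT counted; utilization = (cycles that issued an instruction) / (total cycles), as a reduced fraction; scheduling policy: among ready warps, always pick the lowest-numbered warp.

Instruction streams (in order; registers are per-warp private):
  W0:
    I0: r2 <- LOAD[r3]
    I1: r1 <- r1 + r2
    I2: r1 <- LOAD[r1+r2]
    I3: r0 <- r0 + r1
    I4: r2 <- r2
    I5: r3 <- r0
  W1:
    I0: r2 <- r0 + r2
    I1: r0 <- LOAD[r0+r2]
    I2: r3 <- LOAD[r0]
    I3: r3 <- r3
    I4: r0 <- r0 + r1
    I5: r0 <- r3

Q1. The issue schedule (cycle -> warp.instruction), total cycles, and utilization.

cycle 0: W0.I0
cycle 1: W1.I0
cycle 2: W1.I1
cycle 3: idle
cycle 4: idle
cycle 5: idle
cycle 6: idle
cycle 7: idle
cycle 8: W0.I1
cycle 9: W0.I2
cycle 10: W1.I2
cycle 11: idle
cycle 12: idle
cycle 13: idle
cycle 14: idle
cycle 15: idle
cycle 16: idle
cycle 17: W0.I3
cycle 18: W0.I4
cycle 19: W0.I5
cycle 20: W1.I3
cycle 21: W1.I4
cycle 22: W1.I5

Answer: 23 cycles, utilization 12/23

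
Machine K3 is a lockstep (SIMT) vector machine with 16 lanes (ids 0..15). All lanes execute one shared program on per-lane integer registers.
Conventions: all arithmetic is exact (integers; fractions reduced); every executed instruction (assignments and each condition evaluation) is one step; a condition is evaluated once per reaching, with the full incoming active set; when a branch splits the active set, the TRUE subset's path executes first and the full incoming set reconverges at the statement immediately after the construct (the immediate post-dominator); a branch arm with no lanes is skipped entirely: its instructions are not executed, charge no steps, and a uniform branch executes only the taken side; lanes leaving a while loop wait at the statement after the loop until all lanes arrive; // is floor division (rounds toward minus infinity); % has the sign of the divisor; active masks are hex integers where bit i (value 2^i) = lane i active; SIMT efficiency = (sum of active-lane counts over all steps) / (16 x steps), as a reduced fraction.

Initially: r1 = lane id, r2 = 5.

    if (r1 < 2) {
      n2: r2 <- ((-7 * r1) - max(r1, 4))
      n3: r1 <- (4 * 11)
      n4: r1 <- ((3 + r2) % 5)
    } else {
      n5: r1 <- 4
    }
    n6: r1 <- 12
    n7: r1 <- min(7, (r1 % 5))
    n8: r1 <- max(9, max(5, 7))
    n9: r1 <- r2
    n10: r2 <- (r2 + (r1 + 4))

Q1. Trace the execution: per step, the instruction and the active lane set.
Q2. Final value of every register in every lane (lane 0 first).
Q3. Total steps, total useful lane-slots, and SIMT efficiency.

step 0: eval (r1 < 2)                0xffff
step 1: r2 <- ((-7 * r1) - max(r1, 4)) 0x0003
step 2: r1 <- (4 * 11)               0x0003
step 3: r1 <- ((3 + r2) % 5)         0x0003
step 4: r1 <- 4                      0xfffc
step 5: r1 <- 12                     0xffff
step 6: r1 <- min(7, (r1 % 5))       0xffff
step 7: r1 <- max(9, max(5, 7))      0xffff
step 8: r1 <- r2                     0xffff
step 9: r2 <- (r2 + (r1 + 4))        0xffff

Answer: 10 steps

r1: -4,-11,5,5,5,5,5,5,5,5,5,5,5,5,5,5
r2: -4,-18,14,14,14,14,14,14,14,14,14,14,14,14,14,14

steps = 10; useful = 116; efficiency = 116/160 = 29/40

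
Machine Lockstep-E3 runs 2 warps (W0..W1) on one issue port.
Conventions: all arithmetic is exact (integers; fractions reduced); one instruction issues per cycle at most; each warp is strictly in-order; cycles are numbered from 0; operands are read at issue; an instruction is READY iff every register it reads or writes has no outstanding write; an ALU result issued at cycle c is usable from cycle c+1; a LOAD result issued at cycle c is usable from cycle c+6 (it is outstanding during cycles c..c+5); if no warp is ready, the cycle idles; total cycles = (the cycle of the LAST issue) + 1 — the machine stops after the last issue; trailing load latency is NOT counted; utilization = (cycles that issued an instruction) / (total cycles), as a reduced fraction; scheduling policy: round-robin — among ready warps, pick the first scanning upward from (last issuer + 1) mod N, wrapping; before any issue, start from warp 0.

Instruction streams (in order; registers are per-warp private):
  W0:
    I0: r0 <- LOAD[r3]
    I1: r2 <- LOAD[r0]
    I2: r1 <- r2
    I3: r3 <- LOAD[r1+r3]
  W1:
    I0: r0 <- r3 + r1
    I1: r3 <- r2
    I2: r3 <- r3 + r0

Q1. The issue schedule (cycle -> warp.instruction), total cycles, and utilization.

cycle 0: W0.I0
cycle 1: W1.I0
cycle 2: W1.I1
cycle 3: W1.I2
cycle 4: idle
cycle 5: idle
cycle 6: W0.I1
cycle 7: idle
cycle 8: idle
cycle 9: idle
cycle 10: idle
cycle 11: idle
cycle 12: W0.I2
cycle 13: W0.I3

Answer: 14 cycles, utilization 1/2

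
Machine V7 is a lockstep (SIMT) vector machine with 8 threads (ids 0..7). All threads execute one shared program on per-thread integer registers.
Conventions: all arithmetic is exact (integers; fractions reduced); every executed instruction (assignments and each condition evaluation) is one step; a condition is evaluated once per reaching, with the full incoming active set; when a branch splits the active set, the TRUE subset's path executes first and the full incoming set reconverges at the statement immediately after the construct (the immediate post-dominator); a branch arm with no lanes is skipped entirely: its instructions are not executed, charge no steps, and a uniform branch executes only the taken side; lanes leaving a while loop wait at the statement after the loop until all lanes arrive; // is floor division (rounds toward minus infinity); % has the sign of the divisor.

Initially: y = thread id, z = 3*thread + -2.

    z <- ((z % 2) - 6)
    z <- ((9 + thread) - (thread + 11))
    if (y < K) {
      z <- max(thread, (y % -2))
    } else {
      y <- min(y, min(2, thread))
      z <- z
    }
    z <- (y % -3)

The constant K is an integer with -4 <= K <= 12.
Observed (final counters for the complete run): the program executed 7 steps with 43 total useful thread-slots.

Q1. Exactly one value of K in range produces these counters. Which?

Answer: K = 5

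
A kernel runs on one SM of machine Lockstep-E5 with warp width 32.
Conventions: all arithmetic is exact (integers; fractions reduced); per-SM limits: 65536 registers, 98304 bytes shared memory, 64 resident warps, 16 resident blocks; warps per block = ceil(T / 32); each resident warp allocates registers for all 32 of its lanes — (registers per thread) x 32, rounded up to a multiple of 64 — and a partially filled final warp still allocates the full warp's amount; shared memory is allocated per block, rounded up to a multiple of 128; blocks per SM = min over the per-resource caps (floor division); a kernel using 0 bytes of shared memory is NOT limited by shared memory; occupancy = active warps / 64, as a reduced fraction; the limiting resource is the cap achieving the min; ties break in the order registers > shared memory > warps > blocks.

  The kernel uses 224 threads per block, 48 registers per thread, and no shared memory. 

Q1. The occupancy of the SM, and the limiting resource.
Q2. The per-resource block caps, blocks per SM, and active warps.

Answer: occupancy 21/32, limited by registers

registers: 6 blocks
shared memory: no limit (kernel uses none)
warps: 9 blocks
blocks: 16 blocks

Answer: 6 blocks, 42 active warps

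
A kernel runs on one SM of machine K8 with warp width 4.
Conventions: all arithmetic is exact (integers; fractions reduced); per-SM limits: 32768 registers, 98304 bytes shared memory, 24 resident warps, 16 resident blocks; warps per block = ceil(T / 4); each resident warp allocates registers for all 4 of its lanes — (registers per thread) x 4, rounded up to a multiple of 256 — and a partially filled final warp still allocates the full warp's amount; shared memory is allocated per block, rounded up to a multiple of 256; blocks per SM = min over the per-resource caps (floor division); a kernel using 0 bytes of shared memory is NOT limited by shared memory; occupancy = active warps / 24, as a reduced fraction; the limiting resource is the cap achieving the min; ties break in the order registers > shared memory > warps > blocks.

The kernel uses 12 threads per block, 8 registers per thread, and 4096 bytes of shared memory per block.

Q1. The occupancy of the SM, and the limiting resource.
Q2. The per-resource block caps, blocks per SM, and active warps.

Answer: occupancy 1, limited by warps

registers: 42 blocks
shared memory: 24 blocks
warps: 8 blocks
blocks: 16 blocks

Answer: 8 blocks, 24 active warps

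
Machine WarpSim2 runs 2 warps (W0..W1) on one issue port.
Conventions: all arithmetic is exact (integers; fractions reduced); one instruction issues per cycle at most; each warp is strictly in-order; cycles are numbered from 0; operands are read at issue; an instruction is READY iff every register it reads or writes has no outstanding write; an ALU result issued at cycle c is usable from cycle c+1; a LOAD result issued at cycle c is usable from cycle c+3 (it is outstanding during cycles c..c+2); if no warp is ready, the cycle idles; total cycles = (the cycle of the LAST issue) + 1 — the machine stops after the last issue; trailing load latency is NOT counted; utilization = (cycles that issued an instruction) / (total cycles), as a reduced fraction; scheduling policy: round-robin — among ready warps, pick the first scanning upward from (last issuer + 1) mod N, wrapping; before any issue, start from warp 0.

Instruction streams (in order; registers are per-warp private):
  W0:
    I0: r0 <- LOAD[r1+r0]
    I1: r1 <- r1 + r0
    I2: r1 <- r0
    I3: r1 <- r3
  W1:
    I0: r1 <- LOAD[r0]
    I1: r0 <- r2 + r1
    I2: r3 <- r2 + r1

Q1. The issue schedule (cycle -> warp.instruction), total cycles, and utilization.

cycle 0: W0.I0
cycle 1: W1.I0
cycle 2: idle
cycle 3: W0.I1
cycle 4: W1.I1
cycle 5: W0.I2
cycle 6: W1.I2
cycle 7: W0.I3

Answer: 8 cycles, utilization 7/8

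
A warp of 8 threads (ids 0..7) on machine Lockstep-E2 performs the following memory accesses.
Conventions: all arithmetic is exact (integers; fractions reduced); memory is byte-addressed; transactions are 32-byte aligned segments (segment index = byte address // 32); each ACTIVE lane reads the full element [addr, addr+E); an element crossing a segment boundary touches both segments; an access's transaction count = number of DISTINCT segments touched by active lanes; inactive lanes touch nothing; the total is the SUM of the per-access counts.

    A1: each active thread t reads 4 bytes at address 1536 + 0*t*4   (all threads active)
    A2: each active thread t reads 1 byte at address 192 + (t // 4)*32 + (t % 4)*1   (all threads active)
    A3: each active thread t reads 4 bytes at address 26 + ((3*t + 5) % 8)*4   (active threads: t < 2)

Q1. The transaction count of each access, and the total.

A1: 1 transaction
A2: 2 transactions
A3: 2 transactions

Answer: 1,2,2; total 5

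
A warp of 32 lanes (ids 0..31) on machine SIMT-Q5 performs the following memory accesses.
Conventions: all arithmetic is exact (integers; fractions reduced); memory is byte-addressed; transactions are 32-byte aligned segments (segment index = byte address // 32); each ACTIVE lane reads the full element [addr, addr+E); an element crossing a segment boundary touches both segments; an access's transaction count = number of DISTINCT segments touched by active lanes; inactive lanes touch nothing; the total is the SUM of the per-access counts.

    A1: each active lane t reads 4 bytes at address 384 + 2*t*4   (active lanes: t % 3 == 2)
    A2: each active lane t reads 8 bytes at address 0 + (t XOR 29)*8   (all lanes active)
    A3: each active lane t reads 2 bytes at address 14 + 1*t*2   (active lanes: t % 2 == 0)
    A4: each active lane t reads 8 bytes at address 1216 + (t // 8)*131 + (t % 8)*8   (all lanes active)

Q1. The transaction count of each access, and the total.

A1: 8 transactions
A2: 8 transactions
A3: 3 transactions
A4: 11 transactions

Answer: 8,8,3,11; total 30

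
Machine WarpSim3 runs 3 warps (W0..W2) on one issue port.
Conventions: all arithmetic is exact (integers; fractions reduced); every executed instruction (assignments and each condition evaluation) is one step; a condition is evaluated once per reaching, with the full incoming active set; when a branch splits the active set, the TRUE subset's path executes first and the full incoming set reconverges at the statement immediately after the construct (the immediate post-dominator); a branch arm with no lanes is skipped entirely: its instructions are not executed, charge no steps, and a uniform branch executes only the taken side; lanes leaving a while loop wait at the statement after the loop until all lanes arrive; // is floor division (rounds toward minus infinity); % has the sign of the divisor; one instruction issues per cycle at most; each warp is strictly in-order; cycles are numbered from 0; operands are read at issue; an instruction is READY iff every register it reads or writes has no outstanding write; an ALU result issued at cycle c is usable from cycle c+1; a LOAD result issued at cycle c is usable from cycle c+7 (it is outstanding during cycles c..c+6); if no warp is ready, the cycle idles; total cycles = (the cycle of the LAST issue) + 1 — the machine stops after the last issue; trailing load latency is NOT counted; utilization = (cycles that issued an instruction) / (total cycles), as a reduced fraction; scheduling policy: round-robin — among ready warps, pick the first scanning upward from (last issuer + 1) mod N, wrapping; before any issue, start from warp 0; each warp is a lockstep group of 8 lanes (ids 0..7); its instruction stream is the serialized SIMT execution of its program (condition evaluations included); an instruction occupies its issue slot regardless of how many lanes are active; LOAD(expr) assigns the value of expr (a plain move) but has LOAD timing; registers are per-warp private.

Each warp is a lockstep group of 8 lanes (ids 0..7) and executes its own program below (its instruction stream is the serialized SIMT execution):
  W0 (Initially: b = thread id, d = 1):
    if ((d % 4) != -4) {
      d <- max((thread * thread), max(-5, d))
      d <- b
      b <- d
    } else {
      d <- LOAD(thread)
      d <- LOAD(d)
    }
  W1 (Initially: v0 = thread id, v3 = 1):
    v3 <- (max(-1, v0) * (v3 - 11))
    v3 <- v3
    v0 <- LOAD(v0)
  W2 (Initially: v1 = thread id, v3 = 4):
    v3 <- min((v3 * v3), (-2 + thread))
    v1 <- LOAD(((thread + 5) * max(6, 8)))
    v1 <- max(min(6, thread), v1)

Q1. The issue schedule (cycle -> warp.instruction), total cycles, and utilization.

cycle 0: W0.I0
cycle 1: W1.I0
cycle 2: W2.I0
cycle 3: W0.I1
cycle 4: W1.I1
cycle 5: W2.I1
cycle 6: W0.I2
cycle 7: W1.I2
cycle 8: W0.I3
cycle 9: idle
cycle 10: idle
cycle 11: idle
cycle 12: W2.I2

Answer: 13 cycles, utilization 10/13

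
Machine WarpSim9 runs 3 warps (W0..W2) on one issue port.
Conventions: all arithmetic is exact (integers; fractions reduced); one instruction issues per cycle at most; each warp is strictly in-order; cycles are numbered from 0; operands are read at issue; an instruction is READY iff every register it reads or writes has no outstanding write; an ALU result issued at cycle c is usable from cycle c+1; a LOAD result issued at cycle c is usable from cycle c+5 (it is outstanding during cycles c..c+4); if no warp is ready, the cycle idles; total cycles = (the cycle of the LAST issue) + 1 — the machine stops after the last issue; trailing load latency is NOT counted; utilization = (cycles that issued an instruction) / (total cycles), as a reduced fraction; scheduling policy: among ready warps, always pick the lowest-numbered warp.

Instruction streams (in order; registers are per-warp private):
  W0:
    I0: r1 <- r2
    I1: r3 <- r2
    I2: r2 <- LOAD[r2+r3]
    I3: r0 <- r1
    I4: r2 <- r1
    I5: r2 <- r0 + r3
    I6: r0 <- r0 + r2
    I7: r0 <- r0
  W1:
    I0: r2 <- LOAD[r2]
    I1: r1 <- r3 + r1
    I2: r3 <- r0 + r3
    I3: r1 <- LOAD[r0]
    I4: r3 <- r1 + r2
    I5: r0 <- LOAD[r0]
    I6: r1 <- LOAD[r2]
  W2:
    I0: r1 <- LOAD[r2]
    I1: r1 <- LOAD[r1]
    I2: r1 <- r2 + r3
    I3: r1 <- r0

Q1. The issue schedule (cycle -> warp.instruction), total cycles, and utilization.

cycle 0: W0.I0
cycle 1: W0.I1
cycle 2: W0.I2
cycle 3: W0.I3
cycle 4: W1.I0
cycle 5: W1.I1
cycle 6: W1.I2
cycle 7: W0.I4
cycle 8: W0.I5
cycle 9: W0.I6
cycle 10: W0.I7
cycle 11: W1.I3
cycle 12: W2.I0
cycle 13: idle
cycle 14: idle
cycle 15: idle
cycle 16: W1.I4
cycle 17: W1.I5
cycle 18: W1.I6
cycle 19: W2.I1
cycle 20: idle
cycle 21: idle
cycle 22: idle
cycle 23: idle
cycle 24: W2.I2
cycle 25: W2.I3

Answer: 26 cycles, utilization 19/26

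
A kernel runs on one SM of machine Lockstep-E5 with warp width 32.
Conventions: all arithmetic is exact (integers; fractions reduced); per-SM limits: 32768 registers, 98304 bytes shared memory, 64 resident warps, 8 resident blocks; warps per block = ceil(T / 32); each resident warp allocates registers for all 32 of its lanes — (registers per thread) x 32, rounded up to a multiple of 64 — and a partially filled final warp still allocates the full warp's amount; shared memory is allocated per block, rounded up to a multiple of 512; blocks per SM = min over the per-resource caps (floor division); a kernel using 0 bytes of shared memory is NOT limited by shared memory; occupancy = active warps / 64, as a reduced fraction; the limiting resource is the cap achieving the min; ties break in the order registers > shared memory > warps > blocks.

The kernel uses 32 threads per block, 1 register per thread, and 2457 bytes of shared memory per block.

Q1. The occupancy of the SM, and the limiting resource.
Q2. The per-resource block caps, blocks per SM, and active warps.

Answer: occupancy 1/8, limited by blocks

registers: 512 blocks
shared memory: 38 blocks
warps: 64 blocks
blocks: 8 blocks

Answer: 8 blocks, 8 active warps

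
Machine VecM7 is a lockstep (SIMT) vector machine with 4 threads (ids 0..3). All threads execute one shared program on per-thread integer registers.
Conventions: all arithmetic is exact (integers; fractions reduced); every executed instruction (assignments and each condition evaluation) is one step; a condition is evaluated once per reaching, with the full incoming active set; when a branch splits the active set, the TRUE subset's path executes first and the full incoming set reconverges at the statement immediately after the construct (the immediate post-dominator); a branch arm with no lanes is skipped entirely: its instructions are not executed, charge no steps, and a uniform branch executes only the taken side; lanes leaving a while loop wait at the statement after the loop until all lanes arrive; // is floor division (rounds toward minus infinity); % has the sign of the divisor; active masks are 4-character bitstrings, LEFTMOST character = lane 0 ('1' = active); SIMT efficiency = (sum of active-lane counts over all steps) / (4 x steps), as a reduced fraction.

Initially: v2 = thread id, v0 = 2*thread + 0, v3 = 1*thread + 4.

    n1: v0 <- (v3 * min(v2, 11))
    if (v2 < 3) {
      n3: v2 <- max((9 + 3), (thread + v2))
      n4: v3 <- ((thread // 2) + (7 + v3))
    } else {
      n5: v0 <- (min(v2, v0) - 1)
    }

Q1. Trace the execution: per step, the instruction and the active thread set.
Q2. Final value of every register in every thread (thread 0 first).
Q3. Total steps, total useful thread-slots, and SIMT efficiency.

step 0: v0 <- (v3 * min(v2, 11))     1111
step 1: eval (v2 < 3)                1111
step 2: v2 <- max((9 + 3), (thread + v2)) 1110
step 3: v3 <- ((thread // 2) + (7 + v3)) 1110
step 4: v0 <- (min(v2, v0) - 1)      0001

Answer: 5 steps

v2: 12,12,12,3
v0: 0,5,12,2
v3: 11,12,14,7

steps = 5; useful = 15; efficiency = 15/20 = 3/4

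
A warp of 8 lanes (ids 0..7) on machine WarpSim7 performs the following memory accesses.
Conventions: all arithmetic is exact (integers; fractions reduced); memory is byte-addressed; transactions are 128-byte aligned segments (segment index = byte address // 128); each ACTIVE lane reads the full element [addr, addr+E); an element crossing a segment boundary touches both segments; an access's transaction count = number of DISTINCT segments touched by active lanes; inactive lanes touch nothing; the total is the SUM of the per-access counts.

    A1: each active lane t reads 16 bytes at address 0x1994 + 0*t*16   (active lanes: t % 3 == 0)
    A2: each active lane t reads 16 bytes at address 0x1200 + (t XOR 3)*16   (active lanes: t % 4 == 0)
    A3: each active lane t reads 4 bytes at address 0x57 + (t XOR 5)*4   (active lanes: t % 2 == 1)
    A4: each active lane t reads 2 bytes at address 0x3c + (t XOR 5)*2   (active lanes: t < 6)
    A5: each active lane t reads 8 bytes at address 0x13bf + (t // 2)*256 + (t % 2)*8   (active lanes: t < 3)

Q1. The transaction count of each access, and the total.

A1: 1 transaction
A2: 1 transaction
A3: 1 transaction
A4: 1 transaction
A5: 2 transactions

Answer: 1,1,1,1,2; total 6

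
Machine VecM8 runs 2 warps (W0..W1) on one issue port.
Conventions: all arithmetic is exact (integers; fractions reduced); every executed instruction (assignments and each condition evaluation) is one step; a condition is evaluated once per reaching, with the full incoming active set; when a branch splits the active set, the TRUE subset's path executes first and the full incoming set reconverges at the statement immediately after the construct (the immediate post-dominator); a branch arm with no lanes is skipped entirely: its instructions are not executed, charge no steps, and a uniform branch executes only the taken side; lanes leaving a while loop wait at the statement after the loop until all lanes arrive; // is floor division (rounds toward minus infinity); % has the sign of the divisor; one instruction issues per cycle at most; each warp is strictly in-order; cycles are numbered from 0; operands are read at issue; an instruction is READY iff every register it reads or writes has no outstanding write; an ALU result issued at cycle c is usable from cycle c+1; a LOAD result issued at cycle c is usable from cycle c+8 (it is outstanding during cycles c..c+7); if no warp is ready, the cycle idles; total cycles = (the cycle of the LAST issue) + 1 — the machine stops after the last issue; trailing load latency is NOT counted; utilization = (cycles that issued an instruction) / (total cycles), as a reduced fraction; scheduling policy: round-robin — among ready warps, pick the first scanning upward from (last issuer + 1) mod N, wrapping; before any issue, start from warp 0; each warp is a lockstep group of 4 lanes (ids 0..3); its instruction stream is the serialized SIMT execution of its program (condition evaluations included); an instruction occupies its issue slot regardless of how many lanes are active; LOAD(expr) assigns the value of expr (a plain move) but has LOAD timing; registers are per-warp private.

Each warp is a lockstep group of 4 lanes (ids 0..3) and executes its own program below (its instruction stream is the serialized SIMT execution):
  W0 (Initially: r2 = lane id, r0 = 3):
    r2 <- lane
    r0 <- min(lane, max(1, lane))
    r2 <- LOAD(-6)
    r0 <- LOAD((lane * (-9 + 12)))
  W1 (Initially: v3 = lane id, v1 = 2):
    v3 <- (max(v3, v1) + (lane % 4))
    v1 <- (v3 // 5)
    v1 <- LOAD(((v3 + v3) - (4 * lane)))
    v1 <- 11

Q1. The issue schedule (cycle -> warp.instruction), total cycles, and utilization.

cycle 0: W0.I0
cycle 1: W1.I0
cycle 2: W0.I1
cycle 3: W1.I1
cycle 4: W0.I2
cycle 5: W1.I2
cycle 6: W0.I3
cycle 7: idle
cycle 8: idle
cycle 9: idle
cycle 10: idle
cycle 11: idle
cycle 12: idle
cycle 13: W1.I3

Answer: 14 cycles, utilization 4/7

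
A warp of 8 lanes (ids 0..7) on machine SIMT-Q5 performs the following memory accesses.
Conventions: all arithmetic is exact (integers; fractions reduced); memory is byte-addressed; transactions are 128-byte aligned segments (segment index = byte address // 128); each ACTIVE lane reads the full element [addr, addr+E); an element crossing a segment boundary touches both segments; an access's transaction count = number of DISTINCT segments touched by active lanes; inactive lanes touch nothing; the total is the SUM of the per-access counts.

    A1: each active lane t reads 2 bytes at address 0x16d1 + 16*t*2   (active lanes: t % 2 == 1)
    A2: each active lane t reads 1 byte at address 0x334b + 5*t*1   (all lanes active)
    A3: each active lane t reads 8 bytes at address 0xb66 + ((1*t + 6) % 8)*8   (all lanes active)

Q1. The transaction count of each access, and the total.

A1: 3 transactions
A2: 1 transaction
A3: 2 transactions

Answer: 3,1,2; total 6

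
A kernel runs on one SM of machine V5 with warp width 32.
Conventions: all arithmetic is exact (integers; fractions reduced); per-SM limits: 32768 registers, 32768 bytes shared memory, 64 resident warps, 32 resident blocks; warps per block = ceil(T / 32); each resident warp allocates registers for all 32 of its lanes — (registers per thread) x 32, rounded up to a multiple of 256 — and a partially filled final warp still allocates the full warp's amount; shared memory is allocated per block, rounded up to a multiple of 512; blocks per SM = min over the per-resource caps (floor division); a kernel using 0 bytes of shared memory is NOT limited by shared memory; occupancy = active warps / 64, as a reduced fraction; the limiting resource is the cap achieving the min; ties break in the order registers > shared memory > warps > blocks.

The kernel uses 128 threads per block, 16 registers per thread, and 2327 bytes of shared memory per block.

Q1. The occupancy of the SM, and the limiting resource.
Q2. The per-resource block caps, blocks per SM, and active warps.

Answer: occupancy 3/4, limited by shared memory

registers: 16 blocks
shared memory: 12 blocks
warps: 16 blocks
blocks: 32 blocks

Answer: 12 blocks, 48 active warps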